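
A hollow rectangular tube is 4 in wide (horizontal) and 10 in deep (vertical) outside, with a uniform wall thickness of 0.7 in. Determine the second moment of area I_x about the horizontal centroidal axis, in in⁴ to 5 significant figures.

I_x ≈ 195.52 in⁴

Treat the section as a set of non-overlapping primitives; coordinates are from the bounding-box lower-left.
Outer rectangle: 4 × 10, A = 40 in², y = 5 in, Ī = 333.3333 in⁴.
Inner void (subtracted): 2.6 × 8.6, A = 22.36 in², y = 5 in, Ī = 137.8121 in⁴.
By symmetry the centroid is at mid-height, ȳ = 5 in.
All pieces are centred on the horizontal centroidal axis, so I = ΣĪ (holes subtracted) = 195.5212 in⁴.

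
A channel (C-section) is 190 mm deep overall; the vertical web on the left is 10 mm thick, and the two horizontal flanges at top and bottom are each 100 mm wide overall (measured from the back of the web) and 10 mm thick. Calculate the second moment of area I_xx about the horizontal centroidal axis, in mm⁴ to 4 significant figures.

I_xx ≈ 2.031 × 10⁷ mm⁴

Split into non-overlapping primitives; take the origin at the lower-left of the bounding box.
Web: 10 × 190, A = 1 900 mm², y = 95 mm, Ī = 5 715 833 mm⁴.
Top flange (beyond web): 90 × 10, A = 900 mm², y = 185 mm, Ī = 7 500 mm⁴.
Bottom flange (beyond web): 90 × 10, A = 900 mm², y = 5 mm, Ī = 7 500 mm⁴.
By symmetry the centroid is at mid-height, ȳ = 95 mm.
Transfer each piece to the horizontal centroidal axis using Ī + A·d² with d = y − 95:
  web: d = 0 mm → contributes +5 715 833 mm⁴
  top flange (beyond web): d = 90 mm → contributes +7 297 500 mm⁴
  bottom flange (beyond web): d = -90 mm → contributes +7 297 500 mm⁴
Total I = 20 310 833 mm⁴.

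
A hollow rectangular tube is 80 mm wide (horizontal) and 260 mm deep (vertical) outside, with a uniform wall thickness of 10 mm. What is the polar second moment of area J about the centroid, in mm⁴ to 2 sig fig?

Break the section into simple shapes (no overlaps), measuring from the bottom-left corner of the bounding box.
Outer rectangle: 80 × 260, A = 20 800 mm², y = 130 mm, Ī = 117 173 333 mm⁴.
Inner void (subtracted): 60 × 240, A = 14 400 mm², y = 130 mm, Ī = 69 120 000 mm⁴.
By symmetry the centroid is at mid-height, ȳ = 130 mm.
All pieces are centred on the centroidal x-axis, so I = ΣĪ (holes subtracted) = 48 053 333 mm⁴.
Repeating about the centroidal y-axis gives I_y = 6 773 333 mm⁴.
Polar second moment: J = I_x + I_y = 54 826 667 mm⁴.

J ≈ 5.5 × 10⁷ mm⁴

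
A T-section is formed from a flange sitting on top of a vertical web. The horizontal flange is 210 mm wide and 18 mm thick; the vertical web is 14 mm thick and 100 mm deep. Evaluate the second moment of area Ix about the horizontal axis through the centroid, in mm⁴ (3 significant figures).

Ix ≈ 4.82 × 10⁶ mm⁴

Break the section into simple shapes (no overlaps), measuring from the bottom-left corner of the bounding box.
Flange: 210 × 18, A = 3 780 mm², y = 109 mm, Ī = 102 060 mm⁴.
Web: 14 × 100, A = 1 400 mm², y = 50 mm, Ī = 1 166 667 mm⁴.
Centroid: ȳ = ΣA·y / ΣA = 93.054 mm.
Transfer each piece to the horizontal axis through the centroid using Ī + A·d² with d = y − 93.054:
  flange: d = 15.946 mm → contributes +1 063 213 mm⁴
  web: d = -43.054 mm → contributes +3 761 779 mm⁴
Total I = 4 824 992 mm⁴.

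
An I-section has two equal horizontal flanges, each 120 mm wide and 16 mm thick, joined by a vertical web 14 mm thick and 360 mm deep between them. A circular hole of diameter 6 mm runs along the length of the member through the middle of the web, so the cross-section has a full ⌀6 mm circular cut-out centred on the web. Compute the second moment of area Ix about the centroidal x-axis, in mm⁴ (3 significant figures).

Ix ≈ 1.90 × 10⁸ mm⁴

Decompose the section into non-overlapping parts with the origin at the bottom-left of its bounding rectangle.
Bottom flange: 120 × 16, A = 1 920 mm², y = 8 mm, Ī = 40 960 mm⁴.
Web: 14 × 360, A = 5 040 mm², y = 196 mm, Ī = 54 432 000 mm⁴.
Top flange: 120 × 16, A = 1 920 mm², y = 384 mm, Ī = 40 960 mm⁴.
Hole (subtracted): ⌀6, A = 28.274 mm², y = 196 mm, Ī = 63.617 mm⁴.
By symmetry the centroid is at mid-height, ȳ = 196 mm.
Transfer each piece to the centroidal x-axis using Ī + A·d² with d = y − 196:
  bottom flange: d = -188 mm → contributes +67 901 440 mm⁴
  web: d = 0 mm → contributes +54 432 000 mm⁴
  top flange: d = 188 mm → contributes +67 901 440 mm⁴
  hole: d = 0 mm → contributes −63.617 mm⁴
Total I = 190 234 816 mm⁴.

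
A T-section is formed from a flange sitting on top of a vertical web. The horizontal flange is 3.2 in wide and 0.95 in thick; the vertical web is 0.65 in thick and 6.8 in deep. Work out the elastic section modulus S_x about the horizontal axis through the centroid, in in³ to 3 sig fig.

Decompose the section into non-overlapping parts with the origin at the bottom-left of its bounding rectangle.
Flange: 3.2 × 0.95, A = 3.04 in², y = 7.275 in, Ī = 0.22863 in⁴.
Web: 0.65 × 6.8, A = 4.42 in², y = 3.4 in, Ī = 17.032 in⁴.
Centroid: ȳ = ΣA·y / ΣA = 4.9791 in.
Transfer each piece to the horizontal axis through the centroid using Ī + A·d² with d = y − 4.9791:
  flange: d = 2.2959 in → contributes +16.253 in⁴
  web: d = -1.5791 in → contributes +28.053 in⁴
Total I = 44.306 in⁴.
Extreme fibre distance c = 4.9791 in; S = I/c = 8.8985 in³.

S_x ≈ 8.90 in³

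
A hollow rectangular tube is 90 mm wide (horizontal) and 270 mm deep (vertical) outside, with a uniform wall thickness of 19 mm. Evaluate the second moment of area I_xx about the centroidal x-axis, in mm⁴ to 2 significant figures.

I_xx ≈ 9.4 × 10⁷ mm⁴

Treat the section as a set of non-overlapping primitives; coordinates are from the bounding-box lower-left.
Outer rectangle: 90 × 270, A = 24 300 mm², y = 135 mm, Ī = 147 622 500 mm⁴.
Inner void (subtracted): 52 × 232, A = 12 064 mm², y = 135 mm, Ī = 54 111 061 mm⁴.
By symmetry the centroid is at mid-height, ȳ = 135 mm.
All pieces are centred on the centroidal x-axis, so I = ΣĪ (holes subtracted) = 93 511 439 mm⁴.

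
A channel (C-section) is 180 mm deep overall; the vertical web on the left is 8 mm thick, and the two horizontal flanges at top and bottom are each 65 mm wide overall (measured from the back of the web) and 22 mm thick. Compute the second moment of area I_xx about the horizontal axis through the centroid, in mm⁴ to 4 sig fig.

I_xx ≈ 1.964 × 10⁷ mm⁴

Treat the section as a set of non-overlapping primitives; coordinates are from the bounding-box lower-left.
Web: 8 × 180, A = 1 440 mm², y = 90 mm, Ī = 3 888 000 mm⁴.
Top flange (beyond web): 57 × 22, A = 1 254 mm², y = 169 mm, Ī = 50 578 mm⁴.
Bottom flange (beyond web): 57 × 22, A = 1 254 mm², y = 11 mm, Ī = 50 578 mm⁴.
By symmetry the centroid is at mid-height, ȳ = 90 mm.
Transfer each piece to the horizontal axis through the centroid using Ī + A·d² with d = y − 90:
  web: d = 0 mm → contributes +3 888 000 mm⁴
  top flange (beyond web): d = 79 mm → contributes +7 876 792 mm⁴
  bottom flange (beyond web): d = -79 mm → contributes +7 876 792 mm⁴
Total I = 19 641 584 mm⁴.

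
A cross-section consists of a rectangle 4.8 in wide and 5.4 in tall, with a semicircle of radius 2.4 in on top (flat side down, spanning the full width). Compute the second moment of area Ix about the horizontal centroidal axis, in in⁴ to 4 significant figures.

Ix ≈ 159.4 in⁴

Split into non-overlapping primitives; take the origin at the lower-left of the bounding box.
Rectangular body: 4.8 × 5.4, A = 25.92 in², y = 2.7 in, Ī = 62.9856 in⁴.
Semicircular cap: semicircle r = 2.4, A = 9.04779 in², y = 6.41859 in, Ī = 3.64147 in⁴.
Centroid: ȳ = ΣA·y / ΣA = 3.66217 in.
Transfer each piece to the horizontal centroidal axis using Ī + A·d² with d = y − 3.66217:
  rectangular body: d = -0.962172 in → contributes +86.9817 in⁴
  semicircular cap: d = 2.75642 in → contributes +72.3852 in⁴
Total I = 159.367 in⁴.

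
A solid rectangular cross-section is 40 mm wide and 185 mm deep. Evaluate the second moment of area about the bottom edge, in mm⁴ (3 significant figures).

The section: 40 × 185, A = 7 400 mm², y = 92.5 mm, Ī = 21 105 417 mm⁴.
Transfer it to a horizontal axis along the bottom face using Ī + A·d² with d = y − 0:
  the section: d = 92.5 mm → contributes +84 421 667 mm⁴
Total I = 84 421 667 mm⁴.

I_base ≈ 8.44 × 10⁷ mm⁴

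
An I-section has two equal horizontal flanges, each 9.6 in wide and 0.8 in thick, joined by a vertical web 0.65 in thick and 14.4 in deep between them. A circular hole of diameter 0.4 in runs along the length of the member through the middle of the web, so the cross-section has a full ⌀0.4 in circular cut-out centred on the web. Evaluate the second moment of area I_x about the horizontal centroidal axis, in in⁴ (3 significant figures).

Split into non-overlapping primitives; take the origin at the lower-left of the bounding box.
Bottom flange: 9.6 × 0.8, A = 7.68 in², y = 0.4 in, Ī = 0.4096 in⁴.
Web: 0.65 × 14.4, A = 9.36 in², y = 8 in, Ī = 161.74 in⁴.
Top flange: 9.6 × 0.8, A = 7.68 in², y = 15.6 in, Ī = 0.4096 in⁴.
Hole (subtracted): ⌀0.4, A = 0.12566 in², y = 8 in, Ī = 0.0012566 in⁴.
By symmetry the centroid is at mid-height, ȳ = 8 in.
Transfer each piece to the horizontal centroidal axis using Ī + A·d² with d = y − 8:
  bottom flange: d = -7.6 in → contributes +444.01 in⁴
  web: d = 0 in → contributes +161.74 in⁴
  top flange: d = 7.6 in → contributes +444.01 in⁴
  hole: d = 0 in → contributes −0.0012566 in⁴
Total I = 1049.8 in⁴.

I_x ≈ 1050 in⁴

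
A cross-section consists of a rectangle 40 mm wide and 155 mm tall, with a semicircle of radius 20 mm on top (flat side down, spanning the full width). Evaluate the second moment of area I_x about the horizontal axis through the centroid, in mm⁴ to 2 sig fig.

I_x ≈ 1.7 × 10⁷ mm⁴

Decompose the section into non-overlapping parts with the origin at the bottom-left of its bounding rectangle.
Rectangular body: 40 × 155, A = 6 200 mm², y = 77.5 mm, Ī = 12 412 917 mm⁴.
Semicircular cap: semicircle r = 20, A = 628.3 mm², y = 163.5 mm, Ī = 17 561 mm⁴.
Centroid: ȳ = ΣA·y / ΣA = 85.41 mm.
Transfer each piece to the horizontal axis through the centroid using Ī + A·d² with d = y − 85.41:
  rectangular body: d = -7.912 mm → contributes +12 801 069 mm⁴
  semicircular cap: d = 78.08 mm → contributes +3 847 696 mm⁴
Total I = 16 648 765 mm⁴.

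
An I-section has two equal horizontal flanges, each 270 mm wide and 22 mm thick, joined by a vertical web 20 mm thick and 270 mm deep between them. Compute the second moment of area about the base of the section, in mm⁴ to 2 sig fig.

I_base ≈ 7.1 × 10⁸ mm⁴

Treat the section as a set of non-overlapping primitives; coordinates are from the bounding-box lower-left.
Bottom flange: 270 × 22, A = 5 940 mm², y = 11 mm, Ī = 239 580 mm⁴.
Web: 20 × 270, A = 5 400 mm², y = 157 mm, Ī = 32 805 000 mm⁴.
Top flange: 270 × 22, A = 5 940 mm², y = 303 mm, Ī = 239 580 mm⁴.
Transfer each piece to a horizontal axis along the bottom face using Ī + A·d² with d = y − 0:
  bottom flange: d = 11 mm → contributes +958 320 mm⁴
  web: d = 157 mm → contributes +165 909 600 mm⁴
  top flange: d = 303 mm → contributes +545 585 040 mm⁴
Total I = 712 452 960 mm⁴.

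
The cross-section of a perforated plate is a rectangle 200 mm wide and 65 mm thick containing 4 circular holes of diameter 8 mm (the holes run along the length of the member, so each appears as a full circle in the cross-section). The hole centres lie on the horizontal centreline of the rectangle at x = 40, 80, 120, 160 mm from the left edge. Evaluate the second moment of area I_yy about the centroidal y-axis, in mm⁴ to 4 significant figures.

I_yy ≈ 4.293 × 10⁷ mm⁴

Treat the section as a set of non-overlapping primitives; coordinates are from the bounding-box lower-left.
Plate: 200 × 65, A = 13 000 mm², x = 100 mm, Ī = 43 333 333 mm⁴.
Hole 1 (subtracted): ⌀8, A = 50.2655 mm², x = 40 mm, Ī = 201.062 mm⁴.
Hole 2 (subtracted): ⌀8, A = 50.2655 mm², x = 80 mm, Ī = 201.062 mm⁴.
Hole 3 (subtracted): ⌀8, A = 50.2655 mm², x = 120 mm, Ī = 201.062 mm⁴.
Hole 4 (subtracted): ⌀8, A = 50.2655 mm², x = 160 mm, Ī = 201.062 mm⁴.
By symmetry the centroid is at mid-width, x̄ = 100 mm.
Transfer each piece to the centroidal y-axis using Ī + A·d² with d = x − 100:
  plate: d = 0 mm → contributes +43 333 333 mm⁴
  hole 1: d = -60 mm → contributes −181 157 mm⁴
  hole 2: d = -20 mm → contributes −20307.3 mm⁴
  hole 3: d = 20 mm → contributes −20307.3 mm⁴
  hole 4: d = 60 mm → contributes −181 157 mm⁴
Total I = 42 930 405 mm⁴.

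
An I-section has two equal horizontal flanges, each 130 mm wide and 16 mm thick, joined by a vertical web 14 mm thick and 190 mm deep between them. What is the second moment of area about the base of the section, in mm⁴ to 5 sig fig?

Decompose the section into non-overlapping parts with the origin at the bottom-left of its bounding rectangle.
Bottom flange: 130 × 16, A = 2 080 mm², y = 8 mm, Ī = 44373.33 mm⁴.
Web: 14 × 190, A = 2 660 mm², y = 111 mm, Ī = 8 002 167 mm⁴.
Top flange: 130 × 16, A = 2 080 mm², y = 214 mm, Ī = 44373.33 mm⁴.
Transfer each piece to the base of the section using Ī + A·d² with d = y − 0:
  bottom flange: d = 8 mm → contributes +177493.3 mm⁴
  web: d = 111 mm → contributes +40 776 027 mm⁴
  top flange: d = 214 mm → contributes +95 300 053 mm⁴
Total I = 136 253 573 mm⁴.

I_base ≈ 1.3625 × 10⁸ mm⁴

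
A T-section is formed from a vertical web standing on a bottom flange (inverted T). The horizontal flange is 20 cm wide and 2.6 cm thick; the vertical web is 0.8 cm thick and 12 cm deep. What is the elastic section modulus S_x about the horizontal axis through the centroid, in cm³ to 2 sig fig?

S_x ≈ 47 cm³

Treat the section as a set of non-overlapping primitives; coordinates are from the bounding-box lower-left.
Flange: 20 × 2.6, A = 52 cm², y = 1.3 cm, Ī = 29.29 cm⁴.
Web: 0.8 × 12, A = 9.6 cm², y = 8.6 cm, Ī = 115.2 cm⁴.
Centroid: ȳ = ΣA·y / ΣA = 2.438 cm.
Transfer each piece to the horizontal axis through the centroid using Ī + A·d² with d = y − 2.438:
  flange: d = -1.138 cm → contributes +96.6 cm⁴
  web: d = 6.162 cm → contributes +479.8 cm⁴
Total I = 576.3 cm⁴.
Extreme fibre distance c = 12.16 cm; S = I/c = 47.39 cm³.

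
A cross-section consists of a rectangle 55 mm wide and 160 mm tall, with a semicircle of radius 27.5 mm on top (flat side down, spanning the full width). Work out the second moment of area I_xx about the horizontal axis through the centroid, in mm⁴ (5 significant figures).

Treat the section as a set of non-overlapping primitives; coordinates are from the bounding-box lower-left.
Rectangular body: 55 × 160, A = 8 800 mm², y = 80 mm, Ī = 18 773 333 mm⁴.
Semicircular cap: semicircle r = 27.5, A = 1187.915 mm², y = 171.6714 mm, Ī = 62771.55 mm⁴.
Centroid: ȳ = ΣA·y / ΣA = 90.90295 mm.
Transfer each piece to the horizontal axis through the centroid using Ī + A·d² with d = y − 90.90295:
  rectangular body: d = -10.90295 mm → contributes +19 819 428 mm⁴
  semicircular cap: d = 80.76841 mm → contributes +7 812 176 mm⁴
Total I = 27 631 604 mm⁴.

I_xx ≈ 2.7632 × 10⁷ mm⁴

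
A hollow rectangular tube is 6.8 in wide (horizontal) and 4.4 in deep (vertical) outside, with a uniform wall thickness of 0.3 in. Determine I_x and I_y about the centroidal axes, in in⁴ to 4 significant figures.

Split into non-overlapping primitives; take the origin at the lower-left of the bounding box.
Outer rectangle: 6.8 × 4.4, A = 29.92 in², y = 2.2 in, Ī = 48.2709 in⁴.
Inner void (subtracted): 6.2 × 3.8, A = 23.56 in², y = 2.2 in, Ī = 28.3505 in⁴.
By symmetry the centroid is at mid-height, ȳ = 2.2 in.
All pieces are centred on the centroidal x-axis, so I = ΣĪ (holes subtracted) = 19.9204 in⁴.
Repeating about the centroidal y-axis gives I_y = 39.8212 in⁴.

I_x ≈ 19.92 in⁴, I_y ≈ 39.82 in⁴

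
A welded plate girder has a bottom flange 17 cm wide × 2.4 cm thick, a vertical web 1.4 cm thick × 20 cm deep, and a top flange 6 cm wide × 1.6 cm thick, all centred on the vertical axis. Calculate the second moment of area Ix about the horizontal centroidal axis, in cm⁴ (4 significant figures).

Ix ≈ 5601 cm⁴

Treat the section as a set of non-overlapping primitives; coordinates are from the bounding-box lower-left.
Bottom plate: 17 × 2.4, A = 40.8 cm², y = 1.2 cm, Ī = 19.584 cm⁴.
Web plate: 1.4 × 20, A = 28 cm², y = 12.4 cm, Ī = 933.333 cm⁴.
Top plate: 6 × 1.6, A = 9.6 cm², y = 23.2 cm, Ī = 2.048 cm⁴.
Centroid: ȳ = ΣA·y / ΣA = 7.89388 cm.
Transfer each piece to the horizontal centroidal axis using Ī + A·d² with d = y − 7.89388:
  bottom plate: d = -6.69388 cm → contributes +1847.75 cm⁴
  web plate: d = 4.50612 cm → contributes +1501.88 cm⁴
  top plate: d = 15.3061 cm → contributes +2251.11 cm⁴
Total I = 5600.74 cm⁴.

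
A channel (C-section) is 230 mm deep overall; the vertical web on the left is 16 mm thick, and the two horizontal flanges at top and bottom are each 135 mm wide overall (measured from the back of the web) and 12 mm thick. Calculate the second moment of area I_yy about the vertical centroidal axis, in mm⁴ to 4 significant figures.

I_yy ≈ 1.078 × 10⁷ mm⁴

Decompose the section into non-overlapping parts with the origin at the bottom-left of its bounding rectangle.
Web: 16 × 230, A = 3 680 mm², x = 8 mm, Ī = 78506.7 mm⁴.
Top flange (beyond web): 119 × 12, A = 1 428 mm², x = 75.5 mm, Ī = 1 685 159 mm⁴.
Bottom flange (beyond web): 119 × 12, A = 1 428 mm², x = 75.5 mm, Ī = 1 685 159 mm⁴.
Centroid: x̄ = ΣA·x / ΣA = 37.4951 mm.
Transfer each piece to the vertical centroidal axis using Ī + A·d² with d = x − 37.4951:
  web: d = -29.4951 mm → contributes +3 279 964 mm⁴
  top flange (beyond web): d = 38.0049 mm → contributes +3 747 722 mm⁴
  bottom flange (beyond web): d = 38.0049 mm → contributes +3 747 722 mm⁴
Total I = 10 775 409 mm⁴.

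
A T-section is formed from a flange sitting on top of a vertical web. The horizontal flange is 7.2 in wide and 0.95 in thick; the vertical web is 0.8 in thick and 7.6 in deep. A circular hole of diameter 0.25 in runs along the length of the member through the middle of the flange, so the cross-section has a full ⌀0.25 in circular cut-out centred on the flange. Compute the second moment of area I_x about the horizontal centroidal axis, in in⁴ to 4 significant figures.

I_x ≈ 88.41 in⁴

Break the section into simple shapes (no overlaps), measuring from the bottom-left corner of the bounding box.
Flange: 7.2 × 0.95, A = 6.84 in², y = 8.075 in, Ī = 0.514425 in⁴.
Web: 0.8 × 7.6, A = 6.08 in², y = 3.8 in, Ī = 29.2651 in⁴.
Hole (subtracted): ⌀0.25, A = 0.0490874 in², y = 8.075 in, Ī = 0.000191748 in⁴.
Centroid: ȳ = ΣA·y / ΣA = 6.05556 in.
Transfer each piece to the horizontal centroidal axis using Ī + A·d² with d = y − 6.05556:
  flange: d = 2.01944 in → contributes +28.4088 in⁴
  web: d = -2.25556 in → contributes +60.1975 in⁴
  hole: d = 2.01944 in → contributes −0.200376 in⁴
Total I = 88.4059 in⁴.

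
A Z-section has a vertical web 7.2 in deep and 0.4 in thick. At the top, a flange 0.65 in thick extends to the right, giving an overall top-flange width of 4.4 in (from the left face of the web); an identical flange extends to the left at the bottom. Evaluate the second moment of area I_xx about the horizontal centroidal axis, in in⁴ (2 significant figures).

Break the section into simple shapes (no overlaps), measuring from the bottom-left corner of the bounding box.
Web: 0.4 × 7.2, A = 2.88 in², y = 3.6 in, Ī = 12.44 in⁴.
Top flange (beyond web): 4 × 0.65, A = 2.6 in², y = 6.875 in, Ī = 0.09154 in⁴.
Bottom flange (beyond web): 4 × 0.65, A = 2.6 in², y = 0.325 in, Ī = 0.09154 in⁴.
Centroid: ȳ = ΣA·y / ΣA = 3.6 in.
Transfer each piece to the horizontal centroidal axis using Ī + A·d² with d = y − 3.6:
  web: d = 0 in → contributes +12.44 in⁴
  top flange (beyond web): d = 3.275 in → contributes +27.98 in⁴
  bottom flange (beyond web): d = -3.275 in → contributes +27.98 in⁴
Total I = 68.4 in⁴.

I_xx ≈ 68 in⁴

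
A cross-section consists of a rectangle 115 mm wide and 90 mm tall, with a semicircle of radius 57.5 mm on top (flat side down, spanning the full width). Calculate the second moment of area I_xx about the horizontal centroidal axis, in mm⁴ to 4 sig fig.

Decompose the section into non-overlapping parts with the origin at the bottom-left of its bounding rectangle.
Rectangular body: 115 × 90, A = 10 350 mm², y = 45 mm, Ī = 6 986 250 mm⁴.
Semicircular cap: semicircle r = 57.5, A = 5193.45 mm², y = 114.404 mm, Ī = 1 199 785 mm⁴.
Centroid: ȳ = ΣA·y / ΣA = 68.1895 mm.
Transfer each piece to the horizontal centroidal axis using Ī + A·d² with d = y − 68.1895:
  rectangular body: d = -23.1895 mm → contributes +12 551 989 mm⁴
  semicircular cap: d = 46.2143 mm → contributes +12 291 729 mm⁴
Total I = 24 843 718 mm⁴.

I_xx ≈ 2.484 × 10⁷ mm⁴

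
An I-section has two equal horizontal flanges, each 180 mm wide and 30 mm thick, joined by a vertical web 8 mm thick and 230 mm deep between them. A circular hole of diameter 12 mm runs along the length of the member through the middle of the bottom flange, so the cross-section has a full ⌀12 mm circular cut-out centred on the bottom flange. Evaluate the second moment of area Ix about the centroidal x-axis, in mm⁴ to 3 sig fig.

Treat the section as a set of non-overlapping primitives; coordinates are from the bounding-box lower-left.
Bottom flange: 180 × 30, A = 5 400 mm², y = 15 mm, Ī = 405 000 mm⁴.
Web: 8 × 230, A = 1 840 mm², y = 145 mm, Ī = 8 111 333 mm⁴.
Top flange: 180 × 30, A = 5 400 mm², y = 275 mm, Ī = 405 000 mm⁴.
Hole (subtracted): ⌀12, A = 113.1 mm², y = 15 mm, Ī = 1017.9 mm⁴.
Centroid: ȳ = ΣA·y / ΣA = 146.17 mm.
Transfer each piece to the centroidal x-axis using Ī + A·d² with d = y − 146.17:
  bottom flange: d = -131.17 mm → contributes +93 320 294 mm⁴
  web: d = -1.1737 mm → contributes +8 113 868 mm⁴
  top flange: d = 128.83 mm → contributes +90 024 583 mm⁴
  hole: d = -131.17 mm → contributes −1 947 031 mm⁴
Total I = 189 511 714 mm⁴.

Ix ≈ 1.90 × 10⁸ mm⁴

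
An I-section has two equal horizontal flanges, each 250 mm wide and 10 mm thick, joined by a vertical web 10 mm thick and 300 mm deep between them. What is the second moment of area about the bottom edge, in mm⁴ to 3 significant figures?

I_base ≈ 3.47 × 10⁸ mm⁴

Decompose the section into non-overlapping parts with the origin at the bottom-left of its bounding rectangle.
Bottom flange: 250 × 10, A = 2 500 mm², y = 5 mm, Ī = 20 833 mm⁴.
Web: 10 × 300, A = 3 000 mm², y = 160 mm, Ī = 22 500 000 mm⁴.
Top flange: 250 × 10, A = 2 500 mm², y = 315 mm, Ī = 20 833 mm⁴.
Transfer each piece to a horizontal axis along the bottom face using Ī + A·d² with d = y − 0:
  bottom flange: d = 5 mm → contributes +83 333 mm⁴
  web: d = 160 mm → contributes +99 300 000 mm⁴
  top flange: d = 315 mm → contributes +248 083 333 mm⁴
Total I = 347 466 667 mm⁴.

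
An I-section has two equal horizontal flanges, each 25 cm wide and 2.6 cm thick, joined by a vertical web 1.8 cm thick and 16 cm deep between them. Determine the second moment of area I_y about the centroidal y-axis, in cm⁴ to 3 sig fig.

Split into non-overlapping primitives; take the origin at the lower-left of the bounding box.
Bottom flange: 25 × 2.6, A = 65 cm², x = 12.5 cm, Ī = 3385.4 cm⁴.
Web: 1.8 × 16, A = 28.8 cm², x = 12.5 cm, Ī = 7.776 cm⁴.
Top flange: 25 × 2.6, A = 65 cm², x = 12.5 cm, Ī = 3385.4 cm⁴.
By symmetry the centroid is at mid-width, x̄ = 12.5 cm.
All pieces are centred on the centroidal y-axis, so I = ΣĪ = 6778.6 cm⁴.

I_y ≈ 6780 cm⁴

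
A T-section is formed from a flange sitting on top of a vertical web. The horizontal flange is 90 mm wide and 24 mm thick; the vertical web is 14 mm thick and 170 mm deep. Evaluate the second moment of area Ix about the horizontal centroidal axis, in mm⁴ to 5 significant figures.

Ix ≈ 1.6490 × 10⁷ mm⁴

Decompose the section into non-overlapping parts with the origin at the bottom-left of its bounding rectangle.
Flange: 90 × 24, A = 2 160 mm², y = 182 mm, Ī = 103 680 mm⁴.
Web: 14 × 170, A = 2 380 mm², y = 85 mm, Ī = 5 731 833 mm⁴.
Centroid: ȳ = ΣA·y / ΣA = 131.1498 mm.
Transfer each piece to the horizontal centroidal axis using Ī + A·d² with d = y − 131.1498:
  flange: d = 50.85022 mm → contributes +5 688 889 mm⁴
  web: d = -46.14978 mm → contributes +10 800 762 mm⁴
Total I = 16 489 651 mm⁴.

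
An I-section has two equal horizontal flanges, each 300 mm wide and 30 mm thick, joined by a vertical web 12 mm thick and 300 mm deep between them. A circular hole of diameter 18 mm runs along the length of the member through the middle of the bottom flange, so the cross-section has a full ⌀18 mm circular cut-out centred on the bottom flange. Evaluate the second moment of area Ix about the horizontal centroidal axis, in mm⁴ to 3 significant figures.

Treat the section as a set of non-overlapping primitives; coordinates are from the bounding-box lower-left.
Bottom flange: 300 × 30, A = 9 000 mm², y = 15 mm, Ī = 675 000 mm⁴.
Web: 12 × 300, A = 3 600 mm², y = 180 mm, Ī = 27 000 000 mm⁴.
Top flange: 300 × 30, A = 9 000 mm², y = 345 mm, Ī = 675 000 mm⁴.
Hole (subtracted): ⌀18, A = 254.47 mm², y = 15 mm, Ī = 5 153 mm⁴.
Centroid: ȳ = ΣA·y / ΣA = 181.97 mm.
Transfer each piece to the horizontal centroidal axis using Ī + A·d² with d = y − 181.97:
  bottom flange: d = -166.97 mm → contributes +251 576 914 mm⁴
  web: d = -1.967 mm → contributes +27 013 929 mm⁴
  top flange: d = 163.03 mm → contributes +239 892 732 mm⁴
  hole: d = -166.97 mm → contributes −7 099 237 mm⁴
Total I = 511 384 338 mm⁴.

Ix ≈ 5.11 × 10⁸ mm⁴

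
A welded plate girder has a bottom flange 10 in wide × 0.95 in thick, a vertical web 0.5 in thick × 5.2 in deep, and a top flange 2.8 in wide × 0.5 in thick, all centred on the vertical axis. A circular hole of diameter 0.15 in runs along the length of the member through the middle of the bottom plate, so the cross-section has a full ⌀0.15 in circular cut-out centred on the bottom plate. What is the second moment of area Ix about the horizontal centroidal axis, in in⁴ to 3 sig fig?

Treat the section as a set of non-overlapping primitives; coordinates are from the bounding-box lower-left.
Bottom plate: 10 × 0.95, A = 9.5 in², y = 0.475 in, Ī = 0.71448 in⁴.
Web plate: 0.5 × 5.2, A = 2.6 in², y = 3.55 in, Ī = 5.8587 in⁴.
Top plate: 2.8 × 0.5, A = 1.4 in², y = 6.4 in, Ī = 0.029167 in⁴.
Hole (subtracted): ⌀0.15, A = 0.017671 in², y = 0.475 in, Ī = 0.00002485 in⁴.
Centroid: ȳ = ΣA·y / ΣA = 1.6832 in.
Transfer each piece to the horizontal centroidal axis using Ī + A·d² with d = y − 1.6832:
  bottom plate: d = -1.2082 in → contributes +14.583 in⁴
  web plate: d = 1.8668 in → contributes +14.919 in⁴
  top plate: d = 4.7168 in → contributes +31.176 in⁴
  hole: d = -1.2082 in → contributes −0.025823 in⁴
Total I = 60.652 in⁴.

Ix ≈ 60.7 in⁴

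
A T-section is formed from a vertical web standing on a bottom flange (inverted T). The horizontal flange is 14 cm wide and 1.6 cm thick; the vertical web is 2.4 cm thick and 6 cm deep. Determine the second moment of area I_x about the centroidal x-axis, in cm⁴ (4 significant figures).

Split into non-overlapping primitives; take the origin at the lower-left of the bounding box.
Flange: 14 × 1.6, A = 22.4 cm², y = 0.8 cm, Ī = 4.77867 cm⁴.
Web: 2.4 × 6, A = 14.4 cm², y = 4.6 cm, Ī = 43.2 cm⁴.
Centroid: ȳ = ΣA·y / ΣA = 2.28696 cm.
Transfer each piece to the centroidal x-axis using Ī + A·d² with d = y − 2.28696:
  flange: d = -1.48696 cm → contributes +54.306 cm⁴
  web: d = 2.31304 cm → contributes +120.242 cm⁴
Total I = 174.548 cm⁴.

I_x ≈ 174.5 cm⁴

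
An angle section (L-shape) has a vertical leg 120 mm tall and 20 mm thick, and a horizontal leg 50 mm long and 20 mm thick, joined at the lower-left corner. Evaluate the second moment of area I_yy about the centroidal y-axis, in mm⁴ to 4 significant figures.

Break the section into simple shapes (no overlaps), measuring from the bottom-left corner of the bounding box.
Vertical leg: 20 × 120, A = 2 400 mm², x = 10 mm, Ī = 80 000 mm⁴.
Horizontal leg (remainder): 30 × 20, A = 600 mm², x = 35 mm, Ī = 45 000 mm⁴.
Centroid: x̄ = ΣA·x / ΣA = 15 mm.
Transfer each piece to the centroidal y-axis using Ī + A·d² with d = x − 15:
  vertical leg: d = -5 mm → contributes +140 000 mm⁴
  horizontal leg (remainder): d = 20 mm → contributes +285 000 mm⁴
Total I = 425 000 mm⁴.

I_yy ≈ 4.250 × 10⁵ mm⁴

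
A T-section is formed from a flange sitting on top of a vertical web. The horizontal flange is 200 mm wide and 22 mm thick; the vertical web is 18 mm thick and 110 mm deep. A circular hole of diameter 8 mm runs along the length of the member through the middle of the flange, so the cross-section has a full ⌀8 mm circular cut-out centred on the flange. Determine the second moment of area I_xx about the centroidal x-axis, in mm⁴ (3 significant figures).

Treat the section as a set of non-overlapping primitives; coordinates are from the bounding-box lower-left.
Flange: 200 × 22, A = 4 400 mm², y = 121 mm, Ī = 177 467 mm⁴.
Web: 18 × 110, A = 1 980 mm², y = 55 mm, Ī = 1 996 500 mm⁴.
Hole (subtracted): ⌀8, A = 50.265 mm², y = 121 mm, Ī = 201.06 mm⁴.
Centroid: ȳ = ΣA·y / ΣA = 100.35 mm.
Transfer each piece to the centroidal x-axis using Ī + A·d² with d = y − 100.35:
  flange: d = 20.645 mm → contributes +2 052 893 mm⁴
  web: d = -45.355 mm → contributes +6 069 436 mm⁴
  hole: d = 20.645 mm → contributes −21 626 mm⁴
Total I = 8 100 703 mm⁴.

I_xx ≈ 8.10 × 10⁶ mm⁴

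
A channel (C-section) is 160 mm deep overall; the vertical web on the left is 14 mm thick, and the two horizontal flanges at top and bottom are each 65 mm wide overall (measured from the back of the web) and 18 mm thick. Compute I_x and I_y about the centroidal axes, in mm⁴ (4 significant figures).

Decompose the section into non-overlapping parts with the origin at the bottom-left of its bounding rectangle.
Web: 14 × 160, A = 2 240 mm², y = 80 mm, Ī = 4 778 667 mm⁴.
Top flange (beyond web): 51 × 18, A = 918 mm², y = 151 mm, Ī = 24 786 mm⁴.
Bottom flange (beyond web): 51 × 18, A = 918 mm², y = 9 mm, Ī = 24 786 mm⁴.
By symmetry the centroid is at mid-height, ȳ = 80 mm.
Transfer each piece to the centroidal x-axis using Ī + A·d² with d = y − 80:
  web: d = 0 mm → contributes +4 778 667 mm⁴
  top flange (beyond web): d = 71 mm → contributes +4 652 424 mm⁴
  bottom flange (beyond web): d = -71 mm → contributes +4 652 424 mm⁴
Total I = 14 083 515 mm⁴.
For the y-axis: x̄ = 21.6394 mm.
Repeating about the centroidal y-axis gives I_y = 1 500 285 mm⁴.

I_x ≈ 1.408 × 10⁷ mm⁴, I_y ≈ 1.500 × 10⁶ mm⁴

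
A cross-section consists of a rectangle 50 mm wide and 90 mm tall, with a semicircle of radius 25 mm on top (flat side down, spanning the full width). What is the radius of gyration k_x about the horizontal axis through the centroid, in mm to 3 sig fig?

Break the section into simple shapes (no overlaps), measuring from the bottom-left corner of the bounding box.
Rectangular body: 50 × 90, A = 4 500 mm², y = 45 mm, Ī = 3 037 500 mm⁴.
Semicircular cap: semicircle r = 25, A = 981.75 mm², y = 100.61 mm, Ī = 42 874 mm⁴.
Centroid: ȳ = ΣA·y / ΣA = 54.959 mm.
Transfer each piece to the horizontal axis through the centroid using Ī + A·d² with d = y − 54.959:
  rectangular body: d = -9.9595 mm → contributes +3 483 860 mm⁴
  semicircular cap: d = 45.651 mm → contributes +2 088 837 mm⁴
Total I = 5 572 697 mm⁴.
Radius of gyration: k = √(I/A) = √(5 572 697 / 5481.7) = 31.884 mm.

k_x ≈ 31.9 mm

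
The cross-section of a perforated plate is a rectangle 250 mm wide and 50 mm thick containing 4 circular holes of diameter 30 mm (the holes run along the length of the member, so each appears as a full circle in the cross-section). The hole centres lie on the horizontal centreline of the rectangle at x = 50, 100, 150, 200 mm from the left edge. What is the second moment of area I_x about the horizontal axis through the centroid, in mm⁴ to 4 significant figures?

I_x ≈ 2.445 × 10⁶ mm⁴

Treat the section as a set of non-overlapping primitives; coordinates are from the bounding-box lower-left.
Plate: 250 × 50, A = 12 500 mm², y = 25 mm, Ī = 2 604 167 mm⁴.
Hole 1 (subtracted): ⌀30, A = 706.858 mm², y = 25 mm, Ī = 39760.8 mm⁴.
Hole 2 (subtracted): ⌀30, A = 706.858 mm², y = 25 mm, Ī = 39760.8 mm⁴.
Hole 3 (subtracted): ⌀30, A = 706.858 mm², y = 25 mm, Ī = 39760.8 mm⁴.
Hole 4 (subtracted): ⌀30, A = 706.858 mm², y = 25 mm, Ī = 39760.8 mm⁴.
By symmetry the centroid is at mid-height, ȳ = 25 mm.
All pieces are centred on the horizontal axis through the centroid, so I = ΣĪ (holes subtracted) = 2 445 124 mm⁴.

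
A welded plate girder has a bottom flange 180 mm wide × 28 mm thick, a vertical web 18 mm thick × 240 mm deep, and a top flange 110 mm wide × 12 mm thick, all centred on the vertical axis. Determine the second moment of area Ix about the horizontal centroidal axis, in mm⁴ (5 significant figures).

Decompose the section into non-overlapping parts with the origin at the bottom-left of its bounding rectangle.
Bottom plate: 180 × 28, A = 5 040 mm², y = 14 mm, Ī = 329 280 mm⁴.
Web plate: 18 × 240, A = 4 320 mm², y = 148 mm, Ī = 20 736 000 mm⁴.
Top plate: 110 × 12, A = 1 320 mm², y = 274 mm, Ī = 15 840 mm⁴.
Centroid: ȳ = ΣA·y / ΣA = 100.3371 mm.
Transfer each piece to the horizontal centroidal axis using Ī + A·d² with d = y − 100.3371:
  bottom plate: d = -86.33708 mm → contributes +37 897 899 mm⁴
  web plate: d = 47.66292 mm → contributes +30 549 978 mm⁴
  top plate: d = 173.6629 mm → contributes +39 825 470 mm⁴
Total I = 108 273 347 mm⁴.

Ix ≈ 1.0827 × 10⁸ mm⁴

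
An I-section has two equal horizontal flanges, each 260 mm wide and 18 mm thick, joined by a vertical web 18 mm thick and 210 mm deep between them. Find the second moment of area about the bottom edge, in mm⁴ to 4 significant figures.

I_base ≈ 3.346 × 10⁸ mm⁴

Decompose the section into non-overlapping parts with the origin at the bottom-left of its bounding rectangle.
Bottom flange: 260 × 18, A = 4 680 mm², y = 9 mm, Ī = 126 360 mm⁴.
Web: 18 × 210, A = 3 780 mm², y = 123 mm, Ī = 13 891 500 mm⁴.
Top flange: 260 × 18, A = 4 680 mm², y = 237 mm, Ī = 126 360 mm⁴.
Transfer each piece to the base of the section using Ī + A·d² with d = y − 0:
  bottom flange: d = 9 mm → contributes +505 440 mm⁴
  web: d = 123 mm → contributes +71 079 120 mm⁴
  top flange: d = 237 mm → contributes +262 997 280 mm⁴
Total I = 334 581 840 mm⁴.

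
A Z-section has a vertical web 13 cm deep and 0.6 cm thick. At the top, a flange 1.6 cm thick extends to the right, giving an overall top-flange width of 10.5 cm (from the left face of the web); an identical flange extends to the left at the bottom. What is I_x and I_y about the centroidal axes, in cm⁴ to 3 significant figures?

Break the section into simple shapes (no overlaps), measuring from the bottom-left corner of the bounding box.
Web: 0.6 × 13, A = 7.8 cm², y = 6.5 cm, Ī = 109.85 cm⁴.
Top flange (beyond web): 9.9 × 1.6, A = 15.84 cm², y = 12.2 cm, Ī = 3.3792 cm⁴.
Bottom flange (beyond web): 9.9 × 1.6, A = 15.84 cm², y = 0.8 cm, Ī = 3.3792 cm⁴.
Centroid: ȳ = ΣA·y / ΣA = 6.5 cm.
Transfer each piece to the centroidal x-axis using Ī + A·d² with d = y − 6.5:
  web: d = 0 cm → contributes +109.85 cm⁴
  top flange (beyond web): d = 5.7 cm → contributes +518.02 cm⁴
  bottom flange (beyond web): d = -5.7 cm → contributes +518.02 cm⁴
Total I = 1145.9 cm⁴.
For the y-axis: x̄ = 10.2 cm.
Repeating about the centroidal y-axis gives I_y = 1132.2 cm⁴.

I_x ≈ 1150 cm⁴, I_y ≈ 1130 cm⁴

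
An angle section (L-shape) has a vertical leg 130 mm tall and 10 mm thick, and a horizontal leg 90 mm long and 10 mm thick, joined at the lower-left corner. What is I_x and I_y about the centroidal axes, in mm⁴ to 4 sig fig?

Decompose the section into non-overlapping parts with the origin at the bottom-left of its bounding rectangle.
Vertical leg: 10 × 130, A = 1 300 mm², y = 65 mm, Ī = 1 830 833 mm⁴.
Horizontal leg (remainder): 80 × 10, A = 800 mm², y = 5 mm, Ī = 6666.67 mm⁴.
Centroid: ȳ = ΣA·y / ΣA = 42.1429 mm.
Transfer each piece to the centroidal x-axis using Ī + A·d² with d = y − 42.1429:
  vertical leg: d = 22.8571 mm → contributes +2 510 017 mm⁴
  horizontal leg (remainder): d = -37.1429 mm → contributes +1 110 340 mm⁴
Total I = 3 620 357 mm⁴.
For the y-axis: x̄ = 22.1429 mm.
Repeating about the centroidal y-axis gives I_y = 1 440 357 mm⁴.

I_x ≈ 3.620 × 10⁶ mm⁴, I_y ≈ 1.440 × 10⁶ mm⁴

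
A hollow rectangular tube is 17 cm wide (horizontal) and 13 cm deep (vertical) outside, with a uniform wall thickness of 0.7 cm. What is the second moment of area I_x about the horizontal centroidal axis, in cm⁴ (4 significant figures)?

Split into non-overlapping primitives; take the origin at the lower-left of the bounding box.
Outer rectangle: 17 × 13, A = 221 cm², y = 6.5 cm, Ī = 3112.42 cm⁴.
Inner void (subtracted): 15.6 × 11.6, A = 180.96 cm², y = 6.5 cm, Ī = 2029.16 cm⁴.
By symmetry the centroid is at mid-height, ȳ = 6.5 cm.
All pieces are centred on the horizontal centroidal axis, so I = ΣĪ (holes subtracted) = 1083.25 cm⁴.

I_x ≈ 1083 cm⁴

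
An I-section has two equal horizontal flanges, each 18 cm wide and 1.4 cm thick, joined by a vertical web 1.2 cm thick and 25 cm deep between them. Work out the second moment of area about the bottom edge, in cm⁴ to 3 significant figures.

Decompose the section into non-overlapping parts with the origin at the bottom-left of its bounding rectangle.
Bottom flange: 18 × 1.4, A = 25.2 cm², y = 0.7 cm, Ī = 4.116 cm⁴.
Web: 1.2 × 25, A = 30 cm², y = 13.9 cm, Ī = 1562.5 cm⁴.
Top flange: 18 × 1.4, A = 25.2 cm², y = 27.1 cm, Ī = 4.116 cm⁴.
Transfer each piece to a horizontal axis along the bottom face using Ī + A·d² with d = y − 0:
  bottom flange: d = 0.7 cm → contributes +16.464 cm⁴
  web: d = 13.9 cm → contributes +7358.8 cm⁴
  top flange: d = 27.1 cm → contributes +18 511 cm⁴
Total I = 25 887 cm⁴.

I_base ≈ 2.59 × 10⁴ cm⁴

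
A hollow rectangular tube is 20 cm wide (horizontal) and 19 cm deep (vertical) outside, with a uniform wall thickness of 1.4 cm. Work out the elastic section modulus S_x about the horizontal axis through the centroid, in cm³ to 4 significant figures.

Split into non-overlapping primitives; take the origin at the lower-left of the bounding box.
Outer rectangle: 20 × 19, A = 380 cm², y = 9.5 cm, Ī = 11431.7 cm⁴.
Inner void (subtracted): 17.2 × 16.2, A = 278.64 cm², y = 9.5 cm, Ī = 6093.86 cm⁴.
By symmetry the centroid is at mid-height, ȳ = 9.5 cm.
All pieces are centred on the horizontal axis through the centroid, so I = ΣĪ (holes subtracted) = 5337.81 cm⁴.
Extreme fibre distance c = 9.5 cm; S = I/c = 561.875 cm³.

S_x ≈ 561.9 cm³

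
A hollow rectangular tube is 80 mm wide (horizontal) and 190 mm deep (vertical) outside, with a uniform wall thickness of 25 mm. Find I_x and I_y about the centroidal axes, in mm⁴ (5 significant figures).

Split into non-overlapping primitives; take the origin at the lower-left of the bounding box.
Outer rectangle: 80 × 190, A = 15 200 mm², y = 95 mm, Ī = 45 726 667 mm⁴.
Inner void (subtracted): 30 × 140, A = 4 200 mm², y = 95 mm, Ī = 6 860 000 mm⁴.
By symmetry the centroid is at mid-height, ȳ = 95 mm.
All pieces are centred on the centroidal x-axis, so I = ΣĪ (holes subtracted) = 38 866 667 mm⁴.
Repeating about the centroidal y-axis gives I_y = 7 791 667 mm⁴.

I_x ≈ 3.8867 × 10⁷ mm⁴, I_y ≈ 7.7917 × 10⁶ mm⁴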